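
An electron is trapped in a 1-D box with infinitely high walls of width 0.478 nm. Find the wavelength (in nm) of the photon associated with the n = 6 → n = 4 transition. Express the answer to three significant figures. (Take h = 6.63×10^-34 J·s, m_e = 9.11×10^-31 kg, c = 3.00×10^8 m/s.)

E_1 = h²/(8m_eL²) = 2.640×10^-19 J, so ΔE = (6² − 4²)E_1 = 5.280×10^-18 J.
λ = hc/ΔE = (6.63×10^-34·3.00×10^8)/5.280×10^-18 = 3.77×10^-8 m = 37.7 nm.

λ = 37.7 nm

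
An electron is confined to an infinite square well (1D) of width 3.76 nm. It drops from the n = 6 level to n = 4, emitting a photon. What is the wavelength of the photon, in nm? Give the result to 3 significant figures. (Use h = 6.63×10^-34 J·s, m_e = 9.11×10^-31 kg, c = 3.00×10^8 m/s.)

E_1 = h²/(8m_eL²) = 4.266×10^-21 J, so ΔE = (6² − 4²)E_1 = 8.532×10^-20 J.
λ = hc/ΔE = (6.63×10^-34·3.00×10^8)/8.532×10^-20 = 2.33×10^-6 m = 2.33×10^3 nm.

λ = 2.33×10^3 nm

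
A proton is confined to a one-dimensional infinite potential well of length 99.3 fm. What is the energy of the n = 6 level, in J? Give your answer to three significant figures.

E_6 = 1.20×10^-13 J

For an infinite well E_n = n²h²/(8m_pL²), so E_1 = h²/(8m_pL²) = (6.626×10^-34)²/(8·1.673×10^-27·(9.93×10^-14 m)²) = 3.327×10^-15 J.
Then E_6 = 6²·E_1 = 36·3.327×10^-15 J = 1.20×10^-13 J.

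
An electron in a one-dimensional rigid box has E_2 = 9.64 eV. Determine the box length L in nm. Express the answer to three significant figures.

L = 0.395 nm

From E_n = n²h²/(8m_eL²), L = n·h/√(8m_eE_n).
E_2 = 9.64 eV = 1.544×10^-18 J, so L = 2·6.626×10^-34/√(8·9.109×10^-31·1.544×10^-18) = 3.95×10^-10 m = 0.395 nm.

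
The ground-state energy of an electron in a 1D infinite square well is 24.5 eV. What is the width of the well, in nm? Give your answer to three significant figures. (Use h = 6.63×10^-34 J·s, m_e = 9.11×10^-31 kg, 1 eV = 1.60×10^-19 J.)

From E_n = n²h²/(8m_eL²), L = n·h/√(8m_eE_n).
E_1 = 24.5 eV = 3.920×10^-18 J, so L = 1·6.63×10^-34/√(8·9.11×10^-31·3.920×10^-18) = 1.24×10^-10 m = 0.124 nm.

L = 0.124 nm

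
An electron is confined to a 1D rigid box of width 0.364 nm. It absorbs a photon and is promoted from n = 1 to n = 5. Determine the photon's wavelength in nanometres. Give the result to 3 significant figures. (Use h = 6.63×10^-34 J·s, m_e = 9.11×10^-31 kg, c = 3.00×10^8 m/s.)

E_1 = h²/(8m_eL²) = 4.552×10^-19 J, so ΔE = (5² − 1²)E_1 = 1.092×10^-17 J.
λ = hc/ΔE = (6.63×10^-34·3.00×10^8)/1.092×10^-17 = 1.82×10^-8 m = 18.2 nm.

λ = 18.2 nm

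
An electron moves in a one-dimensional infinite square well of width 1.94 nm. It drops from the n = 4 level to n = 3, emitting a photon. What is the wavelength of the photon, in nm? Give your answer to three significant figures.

λ = 1.77×10^3 nm

E_1 = h²/(8m_eL²) = 1.601×10^-20 J, so ΔE = (4² − 3²)E_1 = 1.121×10^-19 J.
λ = hc/ΔE = (6.626×10^-34·2.998×10^8)/1.121×10^-19 = 1.77×10^-6 m = 1.77×10^3 nm.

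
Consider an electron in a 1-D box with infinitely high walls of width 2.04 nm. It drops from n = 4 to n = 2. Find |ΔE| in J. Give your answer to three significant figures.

E_1 = h²/(8m_eL²) = 1.448×10^-20 J.
|ΔE| = |4² − 2²|·E_1 = 12·1.448×10^-20 J = 1.74×10^-19 J.

|ΔE| = 1.74×10^-19 J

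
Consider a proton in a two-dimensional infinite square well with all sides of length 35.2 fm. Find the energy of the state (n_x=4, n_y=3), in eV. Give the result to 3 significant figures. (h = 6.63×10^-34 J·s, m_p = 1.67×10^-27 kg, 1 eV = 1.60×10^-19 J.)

For a 2D rectangular well E = (h²/8m_p)·Σ n_i²/L_i² = (6.63×10^-34)²/(8·1.67×10^-27) · [4²/(35.2 fm)² + 3²/(35.2 fm)²].
Evaluating gives E = 6.639×10^-13 J = 4.15×10^6 eV.

E = 4.15×10^6 eV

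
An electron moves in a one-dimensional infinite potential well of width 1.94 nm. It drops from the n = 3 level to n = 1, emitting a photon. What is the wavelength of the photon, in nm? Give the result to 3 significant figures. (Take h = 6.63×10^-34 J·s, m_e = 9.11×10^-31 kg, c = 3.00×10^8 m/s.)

E_1 = h²/(8m_eL²) = 1.603×10^-20 J, so ΔE = (3² − 1²)E_1 = 1.282×10^-19 J.
λ = hc/ΔE = (6.63×10^-34·3.00×10^8)/1.282×10^-19 = 1.55×10^-6 m = 1.55×10^3 nm.

λ = 1.55×10^3 nm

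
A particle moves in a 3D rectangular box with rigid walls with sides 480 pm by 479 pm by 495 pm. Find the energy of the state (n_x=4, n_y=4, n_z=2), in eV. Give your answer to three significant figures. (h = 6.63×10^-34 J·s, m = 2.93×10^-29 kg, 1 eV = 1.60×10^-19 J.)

E = 1.82 eV

For a 3D rectangular well E = (h²/8m)·Σ n_i²/L_i² = (6.63×10^-34)²/(8·2.93×10^-29) · [4²/(480 pm)² + 4²/(479 pm)² + 2²/(495 pm)²].
Evaluating gives E = 2.916×10^-19 J = 1.82 eV.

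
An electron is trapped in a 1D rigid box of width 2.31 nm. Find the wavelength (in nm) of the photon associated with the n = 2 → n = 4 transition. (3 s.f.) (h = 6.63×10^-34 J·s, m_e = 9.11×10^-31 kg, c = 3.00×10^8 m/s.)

λ = 1.47×10^3 nm

E_1 = h²/(8m_eL²) = 1.130×10^-20 J, so ΔE = (4² − 2²)E_1 = 1.356×10^-19 J.
λ = hc/ΔE = (6.63×10^-34·3.00×10^8)/1.356×10^-19 = 1.47×10^-6 m = 1.47×10^3 nm.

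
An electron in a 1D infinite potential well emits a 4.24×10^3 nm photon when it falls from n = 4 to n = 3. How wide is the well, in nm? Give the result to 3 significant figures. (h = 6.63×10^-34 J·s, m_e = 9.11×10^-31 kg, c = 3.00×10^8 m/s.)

L = 3.00 nm

The photon carries ΔE = hc/λ = 6.63×10^-34·3.00×10^8/4.24×10^-6 m = 4.691×10^-20 J.
Since ΔE = (4² − 3²)E_1, E_1 = 6.701×10^-21 J, and L = h/√(8m_eE_1) = 3.00×10^-9 m = 3.00 nm.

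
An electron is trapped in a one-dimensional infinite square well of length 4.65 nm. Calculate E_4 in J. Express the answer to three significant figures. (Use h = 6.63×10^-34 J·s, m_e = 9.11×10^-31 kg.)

For an infinite well E_n = n²h²/(8m_eL²), so E_1 = h²/(8m_eL²) = (6.63×10^-34)²/(8·9.11×10^-31·(4.65×10^-9 m)²) = 2.789×10^-21 J.
Then E_4 = 4²·E_1 = 16·2.789×10^-21 J = 4.46×10^-20 J.

E_4 = 4.46×10^-20 J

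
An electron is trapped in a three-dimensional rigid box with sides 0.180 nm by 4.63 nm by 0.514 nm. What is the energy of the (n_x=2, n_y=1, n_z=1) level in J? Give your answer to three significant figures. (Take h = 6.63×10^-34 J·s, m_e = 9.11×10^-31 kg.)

For a 3D rectangular well E = (h²/8m_e)·Σ n_i²/L_i² = (6.63×10^-34)²/(8·9.11×10^-31) · [2²/(0.180 nm)² + 1²/(4.63 nm)² + 1²/(0.514 nm)²].
Evaluating gives E = 7.68×10^-18 J.

E = 7.68×10^-18 J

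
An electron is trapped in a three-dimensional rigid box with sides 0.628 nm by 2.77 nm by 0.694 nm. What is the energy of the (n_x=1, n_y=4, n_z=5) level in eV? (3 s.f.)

For a 3D rectangular well E = (h²/8m_e)·Σ n_i²/L_i² = (6.626×10^-34)²/(8·9.109×10^-31) · [1²/(0.628 nm)² + 4²/(2.77 nm)² + 5²/(0.694 nm)²].
Evaluating gives E = 3.406×10^-18 J = 21.3 eV.

E = 21.3 eV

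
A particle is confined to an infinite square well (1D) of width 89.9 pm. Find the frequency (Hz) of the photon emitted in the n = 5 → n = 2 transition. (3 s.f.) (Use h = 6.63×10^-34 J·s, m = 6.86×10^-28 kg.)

E_1 = h²/(8mL²) = 9.910×10^-21 J and ΔE = (5² − 2²)E_1 = 2.081×10^-19 J.
f = ΔE/h = 2.081×10^-19/6.63×10^-34 = 3.14×10^14 Hz.

f = 3.14×10^14 Hz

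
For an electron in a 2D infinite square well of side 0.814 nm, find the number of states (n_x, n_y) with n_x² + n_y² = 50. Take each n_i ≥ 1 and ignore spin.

The level has n_x² + n_y² = 50. The ordered positive-integer solutions are (1, 7), (5, 5), (7, 1).
That gives 3 states.

degeneracy = 3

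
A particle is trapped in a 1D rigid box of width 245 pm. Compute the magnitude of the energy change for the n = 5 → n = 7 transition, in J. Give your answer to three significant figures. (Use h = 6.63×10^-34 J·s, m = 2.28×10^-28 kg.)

|ΔE| = 9.64×10^-20 J

E_1 = h²/(8mL²) = 4.015×10^-21 J.
|ΔE| = |5² − 7²|·E_1 = 24·4.015×10^-21 J = 9.64×10^-20 J.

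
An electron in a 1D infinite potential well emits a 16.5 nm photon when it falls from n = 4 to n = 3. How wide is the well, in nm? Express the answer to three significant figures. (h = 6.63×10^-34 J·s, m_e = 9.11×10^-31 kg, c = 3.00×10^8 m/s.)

L = 0.187 nm

The photon carries ΔE = hc/λ = 6.63×10^-34·3.00×10^8/1.65×10^-8 m = 1.205×10^-17 J.
Since ΔE = (4² − 3²)E_1, E_1 = 1.721×10^-18 J, and L = h/√(8m_eE_1) = 1.87×10^-10 m = 0.187 nm.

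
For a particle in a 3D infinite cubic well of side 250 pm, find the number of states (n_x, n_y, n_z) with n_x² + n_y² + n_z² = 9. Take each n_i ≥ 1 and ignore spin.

degeneracy = 3

The level has n_x² + n_y² + n_z² = 9. The ordered positive-integer solutions are (1, 2, 2), (2, 1, 2), (2, 2, 1).
That gives 3 states.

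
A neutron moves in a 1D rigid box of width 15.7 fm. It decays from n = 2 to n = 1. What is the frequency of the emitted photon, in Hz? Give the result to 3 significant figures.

f = 6.02×10^20 Hz

E_1 = h²/(8m_nL²) = 1.329×10^-13 J and ΔE = (2² − 1²)E_1 = 3.987×10^-13 J.
f = ΔE/h = 3.987×10^-13/6.626×10^-34 = 6.02×10^20 Hz.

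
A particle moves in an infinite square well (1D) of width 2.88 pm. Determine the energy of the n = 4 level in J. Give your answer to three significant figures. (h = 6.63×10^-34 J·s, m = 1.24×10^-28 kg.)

E_4 = 8.55×10^-16 J

For an infinite well E_n = n²h²/(8mL²), so E_1 = h²/(8mL²) = (6.63×10^-34)²/(8·1.24×10^-28·(2.88×10^-12 m)²) = 5.342×10^-17 J.
Then E_4 = 4²·E_1 = 16·5.342×10^-17 J = 8.55×10^-16 J.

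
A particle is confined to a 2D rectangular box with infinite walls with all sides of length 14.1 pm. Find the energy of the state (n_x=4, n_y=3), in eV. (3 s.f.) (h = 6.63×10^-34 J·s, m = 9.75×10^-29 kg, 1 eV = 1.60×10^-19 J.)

E = 443 eV

For a 2D rectangular well E = (h²/8m)·Σ n_i²/L_i² = (6.63×10^-34)²/(8·9.75×10^-29) · [4²/(14.1 pm)² + 3²/(14.1 pm)²].
Evaluating gives E = 7.087×10^-17 J = 443 eV.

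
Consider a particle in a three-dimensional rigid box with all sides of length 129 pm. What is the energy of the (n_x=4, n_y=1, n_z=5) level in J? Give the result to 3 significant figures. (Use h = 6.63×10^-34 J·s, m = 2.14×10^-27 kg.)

For a 3D rectangular well E = (h²/8m)·Σ n_i²/L_i² = (6.63×10^-34)²/(8·2.14×10^-27) · [4²/(129 pm)² + 1²/(129 pm)² + 5²/(129 pm)²].
Evaluating gives E = 6.48×10^-20 J.

E = 6.48×10^-20 J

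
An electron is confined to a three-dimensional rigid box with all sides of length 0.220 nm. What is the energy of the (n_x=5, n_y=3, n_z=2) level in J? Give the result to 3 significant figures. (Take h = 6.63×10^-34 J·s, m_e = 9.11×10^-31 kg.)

For a 3D rectangular well E = (h²/8m_e)·Σ n_i²/L_i² = (6.63×10^-34)²/(8·9.11×10^-31) · [5²/(0.220 nm)² + 3²/(0.220 nm)² + 2²/(0.220 nm)²].
Evaluating gives E = 4.74×10^-17 J.

E = 4.74×10^-17 J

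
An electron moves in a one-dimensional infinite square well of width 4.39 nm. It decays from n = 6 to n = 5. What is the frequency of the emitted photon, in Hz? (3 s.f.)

f = 5.19×10^13 Hz

E_1 = h²/(8m_eL²) = 3.126×10^-21 J and ΔE = (6² − 5²)E_1 = 3.439×10^-20 J.
f = ΔE/h = 3.439×10^-20/6.626×10^-34 = 5.19×10^13 Hz.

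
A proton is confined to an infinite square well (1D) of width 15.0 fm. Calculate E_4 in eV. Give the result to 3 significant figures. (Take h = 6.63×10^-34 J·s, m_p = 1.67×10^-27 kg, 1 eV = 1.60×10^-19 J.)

E_4 = 1.46×10^7 eV

For an infinite well E_n = n²h²/(8m_pL²), so E_1 = h²/(8m_pL²) = (6.63×10^-34)²/(8·1.67×10^-27·(1.50×10^-14 m)²) = 1.462×10^-13 J.
Then E_4 = 4²·E_1 = 16·1.462×10^-13 J = 2.339×10^-12 J.
Converting, E_4 = 2.339×10^-12 J / (1.60×10^-19 J/eV) = 1.46×10^7 eV.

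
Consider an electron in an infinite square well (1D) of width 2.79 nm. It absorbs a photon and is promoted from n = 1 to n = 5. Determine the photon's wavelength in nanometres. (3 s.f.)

E_1 = h²/(8m_eL²) = 7.740×10^-21 J, so ΔE = (5² − 1²)E_1 = 1.858×10^-19 J.
λ = hc/ΔE = (6.626×10^-34·2.998×10^8)/1.858×10^-19 = 1.07×10^-6 m = 1.07×10^3 nm.

λ = 1.07×10^3 nm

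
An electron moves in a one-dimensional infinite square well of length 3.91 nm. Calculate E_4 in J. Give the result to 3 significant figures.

E_4 = 6.31×10^-20 J

For an infinite well E_n = n²h²/(8m_eL²), so E_1 = h²/(8m_eL²) = (6.626×10^-34)²/(8·9.109×10^-31·(3.91×10^-9 m)²) = 3.941×10^-21 J.
Then E_4 = 4²·E_1 = 16·3.941×10^-21 J = 6.31×10^-20 J.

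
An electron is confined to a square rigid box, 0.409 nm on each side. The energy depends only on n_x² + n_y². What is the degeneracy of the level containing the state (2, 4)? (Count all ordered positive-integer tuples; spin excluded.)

degeneracy = 2

The level has n_x² + n_y² = 20. The ordered positive-integer solutions are (2, 4), (4, 2).
That gives 2 states.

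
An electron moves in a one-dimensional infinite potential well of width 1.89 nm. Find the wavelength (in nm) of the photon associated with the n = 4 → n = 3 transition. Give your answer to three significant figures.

E_1 = h²/(8m_eL²) = 1.687×10^-20 J, so ΔE = (4² − 3²)E_1 = 1.181×10^-19 J.
λ = hc/ΔE = (6.626×10^-34·2.998×10^8)/1.181×10^-19 = 1.68×10^-6 m = 1.68×10^3 nm.

λ = 1.68×10^3 nm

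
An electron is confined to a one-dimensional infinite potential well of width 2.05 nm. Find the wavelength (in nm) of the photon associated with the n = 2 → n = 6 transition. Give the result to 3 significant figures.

E_1 = h²/(8m_eL²) = 1.434×10^-20 J, so ΔE = (6² − 2²)E_1 = 4.589×10^-19 J.
λ = hc/ΔE = (6.626×10^-34·2.998×10^8)/4.589×10^-19 = 4.33×10^-7 m = 433 nm.

λ = 433 nm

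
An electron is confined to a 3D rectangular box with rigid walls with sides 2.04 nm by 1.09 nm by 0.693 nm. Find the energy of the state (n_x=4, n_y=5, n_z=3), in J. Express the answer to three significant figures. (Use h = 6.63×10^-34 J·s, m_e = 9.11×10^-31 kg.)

For a 3D rectangular well E = (h²/8m_e)·Σ n_i²/L_i² = (6.63×10^-34)²/(8·9.11×10^-31) · [4²/(2.04 nm)² + 5²/(1.09 nm)² + 3²/(0.693 nm)²].
Evaluating gives E = 2.63×10^-18 J.

E = 2.63×10^-18 J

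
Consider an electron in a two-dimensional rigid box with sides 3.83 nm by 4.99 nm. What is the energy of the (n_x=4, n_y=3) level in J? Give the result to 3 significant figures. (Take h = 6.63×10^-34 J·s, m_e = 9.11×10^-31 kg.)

For a 2D rectangular well E = (h²/8m_e)·Σ n_i²/L_i² = (6.63×10^-34)²/(8·9.11×10^-31) · [4²/(3.83 nm)² + 3²/(4.99 nm)²].
Evaluating gives E = 8.76×10^-20 J.

E = 8.76×10^-20 J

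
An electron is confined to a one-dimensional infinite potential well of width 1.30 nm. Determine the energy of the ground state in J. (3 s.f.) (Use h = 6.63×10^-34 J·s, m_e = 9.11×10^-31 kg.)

E_1 = 3.57×10^-20 J

For an infinite well E_n = n²h²/(8m_eL²), so E_1 = h²/(8m_eL²) = (6.63×10^-34)²/(8·9.11×10^-31·(1.30×10^-9 m)²) = 3.569×10^-20 J.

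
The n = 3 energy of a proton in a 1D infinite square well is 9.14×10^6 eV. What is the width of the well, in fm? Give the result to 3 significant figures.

L = 14.2 fm

From E_n = n²h²/(8m_pL²), L = n·h/√(8m_pE_n).
E_3 = 9.14×10^6 eV = 1.464×10^-12 J, so L = 3·6.626×10^-34/√(8·1.673×10^-27·1.464×10^-12) = 1.42×10^-14 m = 14.2 fm.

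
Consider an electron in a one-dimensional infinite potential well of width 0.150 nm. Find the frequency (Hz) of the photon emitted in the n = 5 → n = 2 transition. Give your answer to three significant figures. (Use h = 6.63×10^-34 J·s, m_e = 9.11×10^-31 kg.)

f = 8.49×10^16 Hz

E_1 = h²/(8m_eL²) = 2.681×10^-18 J and ΔE = (5² − 2²)E_1 = 5.630×10^-17 J.
f = ΔE/h = 5.630×10^-17/6.63×10^-34 = 8.49×10^16 Hz.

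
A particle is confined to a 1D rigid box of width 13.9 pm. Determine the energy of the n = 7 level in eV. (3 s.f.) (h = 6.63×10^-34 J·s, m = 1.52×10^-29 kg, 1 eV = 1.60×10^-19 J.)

For an infinite well E_n = n²h²/(8mL²), so E_1 = h²/(8mL²) = (6.63×10^-34)²/(8·1.52×10^-29·(1.39×10^-11 m)²) = 1.871×10^-17 J.
Then E_7 = 7²·E_1 = 49·1.871×10^-17 J = 9.168×10^-16 J.
Converting, E_7 = 9.168×10^-16 J / (1.60×10^-19 J/eV) = 5.73×10^3 eV.

E_7 = 5.73×10^3 eV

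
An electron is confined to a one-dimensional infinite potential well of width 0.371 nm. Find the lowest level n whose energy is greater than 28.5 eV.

n = 4

E_1 = h²/(8m_eL²) = 4.377×10^-19 J = 2.732 eV.
Need n² > 28.5/2.732 = 10.43, i.e. n > 3.230.
The smallest integer satisfying this is n = 4.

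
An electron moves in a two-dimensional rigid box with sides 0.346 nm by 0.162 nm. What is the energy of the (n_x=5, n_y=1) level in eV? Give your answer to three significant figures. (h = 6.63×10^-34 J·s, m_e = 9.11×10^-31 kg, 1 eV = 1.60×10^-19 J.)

For a 2D rectangular well E = (h²/8m_e)·Σ n_i²/L_i² = (6.63×10^-34)²/(8·9.11×10^-31) · [5²/(0.346 nm)² + 1²/(0.162 nm)²].
Evaluating gives E = 1.489×10^-17 J = 93.1 eV.

E = 93.1 eV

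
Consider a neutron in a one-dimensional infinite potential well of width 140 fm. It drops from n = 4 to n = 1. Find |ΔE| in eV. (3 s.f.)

|ΔE| = 1.57×10^5 eV

E_1 = h²/(8m_nL²) = 1.672×10^-15 J.
|ΔE| = |4² − 1²|·E_1 = 15·1.672×10^-15 J = 2.508×10^-14 J = 1.57×10^5 eV.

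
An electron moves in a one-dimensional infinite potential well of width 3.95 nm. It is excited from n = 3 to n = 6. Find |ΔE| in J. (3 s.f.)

|ΔE| = 1.04×10^-19 J

E_1 = h²/(8m_eL²) = 3.861×10^-21 J.
|ΔE| = |3² − 6²|·E_1 = 27·3.861×10^-21 J = 1.04×10^-19 J.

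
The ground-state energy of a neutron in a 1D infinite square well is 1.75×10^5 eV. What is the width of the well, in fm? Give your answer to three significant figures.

L = 34.2 fm

From E_n = n²h²/(8m_nL²), L = n·h/√(8m_nE_n).
E_1 = 1.75×10^5 eV = 2.804×10^-14 J, so L = 1·6.626×10^-34/√(8·1.675×10^-27·2.804×10^-14) = 3.42×10^-14 m = 34.2 fm.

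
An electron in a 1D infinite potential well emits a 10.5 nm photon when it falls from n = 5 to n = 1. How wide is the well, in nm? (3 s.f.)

The photon carries ΔE = hc/λ = 6.626×10^-34·2.998×10^8/1.05×10^-8 m = 1.892×10^-17 J.
Since ΔE = (5² − 1²)E_1, E_1 = 7.883×10^-19 J, and L = h/√(8m_eE_1) = 2.76×10^-10 m = 0.276 nm.

L = 0.276 nm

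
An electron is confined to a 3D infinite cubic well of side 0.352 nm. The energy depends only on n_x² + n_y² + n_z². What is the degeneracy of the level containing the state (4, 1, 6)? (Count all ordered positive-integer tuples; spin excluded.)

The level has n_x² + n_y² + n_z² = 53. The ordered positive-integer solutions are (1, 4, 6), (1, 6, 4), (4, 1, 6), (4, 6, 1), (6, 1, 4), (6, 4, 1).
That gives 6 states.

degeneracy = 6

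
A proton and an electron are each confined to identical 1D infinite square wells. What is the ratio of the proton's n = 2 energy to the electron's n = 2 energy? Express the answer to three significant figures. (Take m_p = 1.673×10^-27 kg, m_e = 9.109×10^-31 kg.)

5.44×10^-4

E_n ∝ 1/m at fixed n and L, so the ratio is m_e/m_p = 9.109×10^-31/1.673×10^-27 = 5.44×10^-4.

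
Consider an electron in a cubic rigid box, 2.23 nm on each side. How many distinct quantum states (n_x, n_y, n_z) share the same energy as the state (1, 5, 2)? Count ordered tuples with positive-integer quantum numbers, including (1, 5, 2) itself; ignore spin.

degeneracy = 6

The level has n_x² + n_y² + n_z² = 30. The ordered positive-integer solutions are (1, 2, 5), (1, 5, 2), (2, 1, 5), (2, 5, 1), (5, 1, 2), (5, 2, 1).
That gives 6 states.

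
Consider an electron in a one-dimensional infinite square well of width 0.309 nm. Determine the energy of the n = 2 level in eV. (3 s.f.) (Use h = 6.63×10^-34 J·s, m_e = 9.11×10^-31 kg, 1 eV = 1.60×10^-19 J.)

For an infinite well E_n = n²h²/(8m_eL²), so E_1 = h²/(8m_eL²) = (6.63×10^-34)²/(8·9.11×10^-31·(3.09×10^-10 m)²) = 6.317×10^-19 J.
Then E_2 = 2²·E_1 = 4·6.317×10^-19 J = 2.527×10^-18 J.
Converting, E_2 = 2.527×10^-18 J / (1.60×10^-19 J/eV) = 15.8 eV.

E_2 = 15.8 eV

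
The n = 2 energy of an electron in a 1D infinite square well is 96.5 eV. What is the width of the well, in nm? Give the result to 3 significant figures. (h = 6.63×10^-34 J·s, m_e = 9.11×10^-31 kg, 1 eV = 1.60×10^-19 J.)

L = 0.125 nm

From E_n = n²h²/(8m_eL²), L = n·h/√(8m_eE_n).
E_2 = 96.5 eV = 1.544×10^-17 J, so L = 2·6.63×10^-34/√(8·9.11×10^-31·1.544×10^-17) = 1.25×10^-10 m = 0.125 nm.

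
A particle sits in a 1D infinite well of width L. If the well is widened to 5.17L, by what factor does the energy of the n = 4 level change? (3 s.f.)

E_n ∝ 1/L², so the energy scales by 1/5.17² = 0.0374.

0.0374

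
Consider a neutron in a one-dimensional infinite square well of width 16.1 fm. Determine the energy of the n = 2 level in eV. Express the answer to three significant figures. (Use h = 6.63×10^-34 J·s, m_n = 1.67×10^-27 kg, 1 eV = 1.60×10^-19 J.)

For an infinite well E_n = n²h²/(8m_nL²), so E_1 = h²/(8m_nL²) = (6.63×10^-34)²/(8·1.67×10^-27·(1.61×10^-14 m)²) = 1.269×10^-13 J.
Then E_2 = 2²·E_1 = 4·1.269×10^-13 J = 5.076×10^-13 J.
Converting, E_2 = 5.076×10^-13 J / (1.60×10^-19 J/eV) = 3.17×10^6 eV.

E_2 = 3.17×10^6 eV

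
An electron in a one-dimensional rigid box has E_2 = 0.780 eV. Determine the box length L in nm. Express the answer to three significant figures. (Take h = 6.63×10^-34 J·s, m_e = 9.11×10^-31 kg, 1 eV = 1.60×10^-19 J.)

L = 1.39 nm

From E_n = n²h²/(8m_eL²), L = n·h/√(8m_eE_n).
E_2 = 0.780 eV = 1.248×10^-19 J, so L = 2·6.63×10^-34/√(8·9.11×10^-31·1.248×10^-19) = 1.39×10^-9 m = 1.39 nm.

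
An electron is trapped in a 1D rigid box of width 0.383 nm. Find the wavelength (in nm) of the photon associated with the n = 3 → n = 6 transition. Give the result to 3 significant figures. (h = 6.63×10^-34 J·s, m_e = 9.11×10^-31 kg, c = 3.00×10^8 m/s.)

λ = 17.9 nm

E_1 = h²/(8m_eL²) = 4.112×10^-19 J, so ΔE = (6² − 3²)E_1 = 1.110×10^-17 J.
λ = hc/ΔE = (6.63×10^-34·3.00×10^8)/1.110×10^-17 = 1.79×10^-8 m = 17.9 nm.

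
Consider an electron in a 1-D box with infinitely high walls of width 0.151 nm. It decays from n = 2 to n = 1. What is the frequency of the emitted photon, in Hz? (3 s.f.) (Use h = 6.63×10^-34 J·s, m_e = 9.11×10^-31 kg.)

f = 1.20×10^16 Hz

E_1 = h²/(8m_eL²) = 2.645×10^-18 J and ΔE = (2² − 1²)E_1 = 7.935×10^-18 J.
f = ΔE/h = 7.935×10^-18/6.63×10^-34 = 1.20×10^16 Hz.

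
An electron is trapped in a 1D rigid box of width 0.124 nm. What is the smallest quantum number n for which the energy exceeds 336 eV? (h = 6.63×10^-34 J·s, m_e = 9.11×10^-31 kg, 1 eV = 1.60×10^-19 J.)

E_1 = h²/(8m_eL²) = 3.923×10^-18 J = 24.52 eV.
Need n² > 336/24.52 = 13.70, i.e. n > 3.701.
The smallest integer satisfying this is n = 4.

n = 4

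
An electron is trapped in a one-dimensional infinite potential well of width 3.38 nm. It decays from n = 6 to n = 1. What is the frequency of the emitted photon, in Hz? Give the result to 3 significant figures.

f = 2.79×10^14 Hz

E_1 = h²/(8m_eL²) = 5.274×10^-21 J and ΔE = (6² − 1²)E_1 = 1.846×10^-19 J.
f = ΔE/h = 1.846×10^-19/6.626×10^-34 = 2.79×10^14 Hz.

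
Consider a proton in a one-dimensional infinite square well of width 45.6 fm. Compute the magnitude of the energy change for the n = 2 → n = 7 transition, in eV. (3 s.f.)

E_1 = h²/(8m_pL²) = 1.578×10^-14 J.
|ΔE| = |2² − 7²|·E_1 = 45·1.578×10^-14 J = 7.101×10^-13 J = 4.43×10^6 eV.

|ΔE| = 4.43×10^6 eV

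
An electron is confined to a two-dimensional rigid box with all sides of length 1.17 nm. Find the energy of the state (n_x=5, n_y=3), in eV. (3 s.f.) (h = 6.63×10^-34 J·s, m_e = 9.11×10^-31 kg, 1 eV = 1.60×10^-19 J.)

E = 9.36 eV

For a 2D rectangular well E = (h²/8m_e)·Σ n_i²/L_i² = (6.63×10^-34)²/(8·9.11×10^-31) · [5²/(1.17 nm)² + 3²/(1.17 nm)²].
Evaluating gives E = 1.498×10^-18 J = 9.36 eV.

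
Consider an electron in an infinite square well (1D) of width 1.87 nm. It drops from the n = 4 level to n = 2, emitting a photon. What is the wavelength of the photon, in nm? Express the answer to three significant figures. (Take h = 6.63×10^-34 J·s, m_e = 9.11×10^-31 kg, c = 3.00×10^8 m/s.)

λ = 961 nm

E_1 = h²/(8m_eL²) = 1.725×10^-20 J, so ΔE = (4² − 2²)E_1 = 2.070×10^-19 J.
λ = hc/ΔE = (6.63×10^-34·3.00×10^8)/2.070×10^-19 = 9.61×10^-7 m = 961 nm.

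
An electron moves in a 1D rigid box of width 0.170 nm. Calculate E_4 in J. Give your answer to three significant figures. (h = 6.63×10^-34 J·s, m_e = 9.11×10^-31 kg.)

For an infinite well E_n = n²h²/(8m_eL²), so E_1 = h²/(8m_eL²) = (6.63×10^-34)²/(8·9.11×10^-31·(1.70×10^-10 m)²) = 2.087×10^-18 J.
Then E_4 = 4²·E_1 = 16·2.087×10^-18 J = 3.34×10^-17 J.

E_4 = 3.34×10^-17 J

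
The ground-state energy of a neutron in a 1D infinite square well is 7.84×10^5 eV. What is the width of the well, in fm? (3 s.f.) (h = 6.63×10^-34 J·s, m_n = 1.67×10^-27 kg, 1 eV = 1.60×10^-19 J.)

From E_n = n²h²/(8m_nL²), L = n·h/√(8m_nE_n).
E_1 = 7.84×10^5 eV = 1.254×10^-13 J, so L = 1·6.63×10^-34/√(8·1.67×10^-27·1.254×10^-13) = 1.62×10^-14 m = 16.2 fm.

L = 16.2 fm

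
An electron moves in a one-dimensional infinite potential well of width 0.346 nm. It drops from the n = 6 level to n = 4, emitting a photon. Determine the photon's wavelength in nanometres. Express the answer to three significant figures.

E_1 = h²/(8m_eL²) = 5.033×10^-19 J, so ΔE = (6² − 4²)E_1 = 1.007×10^-17 J.
λ = hc/ΔE = (6.626×10^-34·2.998×10^8)/1.007×10^-17 = 1.97×10^-8 m = 19.7 nm.

λ = 19.7 nm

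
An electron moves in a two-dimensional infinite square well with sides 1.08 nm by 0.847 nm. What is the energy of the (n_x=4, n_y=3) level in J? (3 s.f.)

E = 1.58×10^-18 J

For a 2D rectangular well E = (h²/8m_e)·Σ n_i²/L_i² = (6.626×10^-34)²/(8·9.109×10^-31) · [4²/(1.08 nm)² + 3²/(0.847 nm)²].
Evaluating gives E = 1.58×10^-18 J.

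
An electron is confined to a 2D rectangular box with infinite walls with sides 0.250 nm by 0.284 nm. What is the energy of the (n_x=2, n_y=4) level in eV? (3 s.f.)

For a 2D rectangular well E = (h²/8m_e)·Σ n_i²/L_i² = (6.626×10^-34)²/(8·9.109×10^-31) · [2²/(0.250 nm)² + 4²/(0.284 nm)²].
Evaluating gives E = 1.581×10^-17 J = 98.7 eV.

E = 98.7 eV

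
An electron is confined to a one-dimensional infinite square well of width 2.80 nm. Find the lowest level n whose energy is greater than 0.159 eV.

E_1 = h²/(8m_eL²) = 7.685×10^-21 J = 0.04797 eV.
Need n² > 0.159/0.04797 = 3.315, i.e. n > 1.821.
The smallest integer satisfying this is n = 2.

n = 2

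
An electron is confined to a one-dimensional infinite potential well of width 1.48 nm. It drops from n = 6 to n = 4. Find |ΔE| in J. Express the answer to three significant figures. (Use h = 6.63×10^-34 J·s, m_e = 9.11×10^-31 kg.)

|ΔE| = 5.51×10^-19 J

E_1 = h²/(8m_eL²) = 2.754×10^-20 J.
|ΔE| = |6² − 4²|·E_1 = 20·2.754×10^-20 J = 5.51×10^-19 J.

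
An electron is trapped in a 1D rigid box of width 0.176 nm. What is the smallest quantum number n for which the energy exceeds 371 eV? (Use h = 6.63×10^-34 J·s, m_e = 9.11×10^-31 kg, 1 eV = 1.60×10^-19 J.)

n = 6

E_1 = h²/(8m_eL²) = 1.947×10^-18 J = 12.17 eV.
Need n² > 371/12.17 = 30.48, i.e. n > 5.521.
The smallest integer satisfying this is n = 6.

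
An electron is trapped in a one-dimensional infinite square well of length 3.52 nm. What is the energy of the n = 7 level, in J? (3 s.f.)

E_7 = 2.38×10^-19 J

For an infinite well E_n = n²h²/(8m_eL²), so E_1 = h²/(8m_eL²) = (6.626×10^-34)²/(8·9.109×10^-31·(3.52×10^-9 m)²) = 4.862×10^-21 J.
Then E_7 = 7²·E_1 = 49·4.862×10^-21 J = 2.38×10^-19 J.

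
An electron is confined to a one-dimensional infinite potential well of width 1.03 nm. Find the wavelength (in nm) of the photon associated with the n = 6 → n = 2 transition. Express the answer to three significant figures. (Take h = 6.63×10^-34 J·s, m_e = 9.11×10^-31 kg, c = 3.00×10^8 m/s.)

E_1 = h²/(8m_eL²) = 5.685×10^-20 J, so ΔE = (6² − 2²)E_1 = 1.819×10^-18 J.
λ = hc/ΔE = (6.63×10^-34·3.00×10^8)/1.819×10^-18 = 1.09×10^-7 m = 109 nm.

λ = 109 nm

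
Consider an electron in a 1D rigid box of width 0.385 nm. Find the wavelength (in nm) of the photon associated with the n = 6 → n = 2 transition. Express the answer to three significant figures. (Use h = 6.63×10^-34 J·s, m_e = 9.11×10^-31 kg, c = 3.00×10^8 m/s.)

E_1 = h²/(8m_eL²) = 4.069×10^-19 J, so ΔE = (6² − 2²)E_1 = 1.302×10^-17 J.
λ = hc/ΔE = (6.63×10^-34·3.00×10^8)/1.302×10^-17 = 1.53×10^-8 m = 15.3 nm.

λ = 15.3 nm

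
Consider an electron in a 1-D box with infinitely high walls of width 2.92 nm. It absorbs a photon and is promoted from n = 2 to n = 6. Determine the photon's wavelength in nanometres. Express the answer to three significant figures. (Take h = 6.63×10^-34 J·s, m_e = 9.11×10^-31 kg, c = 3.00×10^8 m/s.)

λ = 879 nm

E_1 = h²/(8m_eL²) = 7.074×10^-21 J, so ΔE = (6² − 2²)E_1 = 2.264×10^-19 J.
λ = hc/ΔE = (6.63×10^-34·3.00×10^8)/2.264×10^-19 = 8.79×10^-7 m = 879 nm.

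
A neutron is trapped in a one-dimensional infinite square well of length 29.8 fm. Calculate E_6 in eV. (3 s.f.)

E_6 = 8.29×10^6 eV

For an infinite well E_n = n²h²/(8m_nL²), so E_1 = h²/(8m_nL²) = (6.626×10^-34)²/(8·1.675×10^-27·(2.98×10^-14 m)²) = 3.689×10^-14 J.
Then E_6 = 6²·E_1 = 36·3.689×10^-14 J = 1.328×10^-12 J.
Converting, E_6 = 1.328×10^-12 J / (1.602×10^-19 J/eV) = 8.29×10^6 eV.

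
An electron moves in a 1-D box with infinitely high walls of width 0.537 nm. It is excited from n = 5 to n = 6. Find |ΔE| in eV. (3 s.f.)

|ΔE| = 14.3 eV

E_1 = h²/(8m_eL²) = 2.089×10^-19 J.
|ΔE| = |5² − 6²|·E_1 = 11·2.089×10^-19 J = 2.298×10^-18 J = 14.3 eV.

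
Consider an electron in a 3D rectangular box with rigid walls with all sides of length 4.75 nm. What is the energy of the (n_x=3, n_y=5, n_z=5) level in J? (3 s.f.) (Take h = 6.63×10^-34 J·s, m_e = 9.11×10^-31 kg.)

For a 3D rectangular well E = (h²/8m_e)·Σ n_i²/L_i² = (6.63×10^-34)²/(8·9.11×10^-31) · [3²/(4.75 nm)² + 5²/(4.75 nm)² + 5²/(4.75 nm)²].
Evaluating gives E = 1.58×10^-19 J.

E = 1.58×10^-19 J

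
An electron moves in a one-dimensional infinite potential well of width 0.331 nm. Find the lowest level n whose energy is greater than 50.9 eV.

n = 4

E_1 = h²/(8m_eL²) = 5.499×10^-19 J = 3.433 eV.
Need n² > 50.9/3.433 = 14.83, i.e. n > 3.851.
The smallest integer satisfying this is n = 4.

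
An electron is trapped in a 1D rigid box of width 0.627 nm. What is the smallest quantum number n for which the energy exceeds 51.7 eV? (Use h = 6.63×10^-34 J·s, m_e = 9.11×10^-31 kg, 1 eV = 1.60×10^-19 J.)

E_1 = h²/(8m_eL²) = 1.534×10^-19 J = 0.9587 eV.
Need n² > 51.7/0.9587 = 53.93, i.e. n > 7.344.
The smallest integer satisfying this is n = 8.

n = 8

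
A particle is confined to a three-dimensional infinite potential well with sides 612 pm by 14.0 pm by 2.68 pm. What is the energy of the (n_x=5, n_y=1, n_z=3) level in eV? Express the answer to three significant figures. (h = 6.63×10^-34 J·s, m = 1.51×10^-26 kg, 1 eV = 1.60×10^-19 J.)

For a 3D rectangular well E = (h²/8m)·Σ n_i²/L_i² = (6.63×10^-34)²/(8·1.51×10^-26) · [5²/(612 pm)² + 1²/(14.0 pm)² + 3²/(2.68 pm)²].
Evaluating gives E = 4.578×10^-18 J = 28.6 eV.

E = 28.6 eV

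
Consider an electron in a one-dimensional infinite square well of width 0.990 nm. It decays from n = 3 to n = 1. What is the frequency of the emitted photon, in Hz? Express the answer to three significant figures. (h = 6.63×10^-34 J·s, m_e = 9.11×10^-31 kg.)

E_1 = h²/(8m_eL²) = 6.154×10^-20 J and ΔE = (3² − 1²)E_1 = 4.923×10^-19 J.
f = ΔE/h = 4.923×10^-19/6.63×10^-34 = 7.43×10^14 Hz.

f = 7.43×10^14 Hz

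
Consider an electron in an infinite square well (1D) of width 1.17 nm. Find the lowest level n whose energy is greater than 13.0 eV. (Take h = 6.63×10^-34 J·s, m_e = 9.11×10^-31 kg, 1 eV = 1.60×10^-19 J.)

E_1 = h²/(8m_eL²) = 4.406×10^-20 J = 0.2754 eV.
Need n² > 13.0/0.2754 = 47.20, i.e. n > 6.870.
The smallest integer satisfying this is n = 7.

n = 7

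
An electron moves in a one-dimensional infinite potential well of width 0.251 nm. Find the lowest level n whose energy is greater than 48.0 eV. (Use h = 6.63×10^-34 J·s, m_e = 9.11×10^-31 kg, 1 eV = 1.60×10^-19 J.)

E_1 = h²/(8m_eL²) = 9.574×10^-19 J = 5.984 eV.
Need n² > 48.0/5.984 = 8.021, i.e. n > 2.832.
The smallest integer satisfying this is n = 3.

n = 3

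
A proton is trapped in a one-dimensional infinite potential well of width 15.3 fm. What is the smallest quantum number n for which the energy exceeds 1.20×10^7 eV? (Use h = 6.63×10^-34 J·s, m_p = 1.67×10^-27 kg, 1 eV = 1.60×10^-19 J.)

n = 4

E_1 = h²/(8m_pL²) = 1.406×10^-13 J = 8.788×10^5 eV.
Need n² > 1.20×10^7/8.788×10^5 = 13.65, i.e. n > 3.695.
The smallest integer satisfying this is n = 4.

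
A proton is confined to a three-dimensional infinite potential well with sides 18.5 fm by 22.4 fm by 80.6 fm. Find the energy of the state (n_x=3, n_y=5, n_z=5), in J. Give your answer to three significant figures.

For a 3D rectangular well E = (h²/8m_p)·Σ n_i²/L_i² = (6.626×10^-34)²/(8·1.673×10^-27) · [3²/(18.5 fm)² + 5²/(22.4 fm)² + 5²/(80.6 fm)²].
Evaluating gives E = 2.62×10^-12 J.

E = 2.62×10^-12 J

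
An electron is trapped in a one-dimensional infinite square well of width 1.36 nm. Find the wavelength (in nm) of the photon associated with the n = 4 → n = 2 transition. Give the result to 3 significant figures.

λ = 508 nm

E_1 = h²/(8m_eL²) = 3.257×10^-20 J, so ΔE = (4² − 2²)E_1 = 3.908×10^-19 J.
λ = hc/ΔE = (6.626×10^-34·2.998×10^8)/3.908×10^-19 = 5.08×10^-7 m = 508 nm.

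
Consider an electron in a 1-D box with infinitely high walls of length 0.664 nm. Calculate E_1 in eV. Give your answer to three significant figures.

E_1 = 0.853 eV

For an infinite well E_n = n²h²/(8m_eL²), so E_1 = h²/(8m_eL²) = (6.626×10^-34)²/(8·9.109×10^-31·(6.64×10^-10 m)²) = 1.366×10^-19 J.
Converting, E_1 = 1.366×10^-19 J / (1.602×10^-19 J/eV) = 0.853 eV.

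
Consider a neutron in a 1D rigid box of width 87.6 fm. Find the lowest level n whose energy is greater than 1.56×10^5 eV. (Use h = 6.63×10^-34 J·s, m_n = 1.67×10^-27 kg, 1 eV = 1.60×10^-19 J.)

E_1 = h²/(8m_nL²) = 4.288×10^-15 J = 2.680×10^4 eV.
Need n² > 1.56×10^5/2.680×10^4 = 5.821, i.e. n > 2.413.
The smallest integer satisfying this is n = 3.

n = 3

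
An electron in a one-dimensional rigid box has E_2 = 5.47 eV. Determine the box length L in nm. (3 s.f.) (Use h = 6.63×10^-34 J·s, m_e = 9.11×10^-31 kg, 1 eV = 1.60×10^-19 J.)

From E_n = n²h²/(8m_eL²), L = n·h/√(8m_eE_n).
E_2 = 5.47 eV = 8.752×10^-19 J, so L = 2·6.63×10^-34/√(8·9.11×10^-31·8.752×10^-19) = 5.25×10^-10 m = 0.525 nm.

L = 0.525 nm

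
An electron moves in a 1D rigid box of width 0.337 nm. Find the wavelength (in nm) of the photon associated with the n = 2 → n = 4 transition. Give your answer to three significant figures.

E_1 = h²/(8m_eL²) = 5.305×10^-19 J, so ΔE = (4² − 2²)E_1 = 6.366×10^-18 J.
λ = hc/ΔE = (6.626×10^-34·2.998×10^8)/6.366×10^-18 = 3.12×10^-8 m = 31.2 nm.

λ = 31.2 nm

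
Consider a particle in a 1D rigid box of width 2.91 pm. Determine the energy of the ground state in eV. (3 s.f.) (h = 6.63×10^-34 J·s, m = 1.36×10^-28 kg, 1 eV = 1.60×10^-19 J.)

E_1 = 298 eV

For an infinite well E_n = n²h²/(8mL²), so E_1 = h²/(8mL²) = (6.63×10^-34)²/(8·1.36×10^-28·(2.91×10^-12 m)²) = 4.771×10^-17 J.
Converting, E_1 = 4.771×10^-17 J / (1.60×10^-19 J/eV) = 298 eV.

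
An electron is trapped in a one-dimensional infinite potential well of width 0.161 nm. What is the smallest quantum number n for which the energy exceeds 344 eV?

n = 5

E_1 = h²/(8m_eL²) = 2.324×10^-18 J = 14.51 eV.
Need n² > 344/14.51 = 23.71, i.e. n > 4.869.
The smallest integer satisfying this is n = 5.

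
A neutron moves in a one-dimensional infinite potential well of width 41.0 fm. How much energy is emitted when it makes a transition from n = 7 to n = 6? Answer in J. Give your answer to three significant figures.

|ΔE| = 2.53×10^-13 J

E_1 = h²/(8m_nL²) = 1.949×10^-14 J.
|ΔE| = |7² − 6²|·E_1 = 13·1.949×10^-14 J = 2.53×10^-13 J.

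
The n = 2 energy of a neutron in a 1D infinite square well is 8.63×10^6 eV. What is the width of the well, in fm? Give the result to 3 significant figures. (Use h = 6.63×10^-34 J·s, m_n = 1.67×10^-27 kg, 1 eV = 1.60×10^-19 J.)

From E_n = n²h²/(8m_nL²), L = n·h/√(8m_nE_n).
E_2 = 8.63×10^6 eV = 1.381×10^-12 J, so L = 2·6.63×10^-34/√(8·1.67×10^-27·1.381×10^-12) = 9.76×10^-15 m = 9.76 fm.

L = 9.76 fm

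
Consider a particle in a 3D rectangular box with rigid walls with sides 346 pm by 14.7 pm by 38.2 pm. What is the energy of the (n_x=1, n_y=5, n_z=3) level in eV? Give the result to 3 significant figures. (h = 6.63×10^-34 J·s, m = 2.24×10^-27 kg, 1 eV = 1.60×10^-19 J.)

For a 3D rectangular well E = (h²/8m)·Σ n_i²/L_i² = (6.63×10^-34)²/(8·2.24×10^-27) · [1²/(346 pm)² + 5²/(14.7 pm)² + 3²/(38.2 pm)²].
Evaluating gives E = 2.989×10^-18 J = 18.7 eV.

E = 18.7 eV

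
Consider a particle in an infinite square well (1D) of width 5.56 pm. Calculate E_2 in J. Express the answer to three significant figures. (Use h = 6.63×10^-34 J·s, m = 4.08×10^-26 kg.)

For an infinite well E_n = n²h²/(8mL²), so E_1 = h²/(8mL²) = (6.63×10^-34)²/(8·4.08×10^-26·(5.56×10^-12 m)²) = 4.356×10^-20 J.
Then E_2 = 2²·E_1 = 4·4.356×10^-20 J = 1.74×10^-19 J.

E_2 = 1.74×10^-19 J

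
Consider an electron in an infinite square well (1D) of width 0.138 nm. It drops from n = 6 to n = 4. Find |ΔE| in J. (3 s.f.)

|ΔE| = 6.33×10^-17 J

E_1 = h²/(8m_eL²) = 3.164×10^-18 J.
|ΔE| = |6² − 4²|·E_1 = 20·3.164×10^-18 J = 6.33×10^-17 J.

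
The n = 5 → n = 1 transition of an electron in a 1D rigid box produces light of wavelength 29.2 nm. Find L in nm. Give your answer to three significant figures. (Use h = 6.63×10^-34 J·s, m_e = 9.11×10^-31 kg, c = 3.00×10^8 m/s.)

L = 0.461 nm

The photon carries ΔE = hc/λ = 6.63×10^-34·3.00×10^8/2.92×10^-8 m = 6.812×10^-18 J.
Since ΔE = (5² − 1²)E_1, E_1 = 2.838×10^-19 J, and L = h/√(8m_eE_1) = 4.61×10^-10 m = 0.461 nm.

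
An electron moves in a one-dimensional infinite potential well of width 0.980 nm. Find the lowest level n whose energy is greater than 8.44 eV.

E_1 = h²/(8m_eL²) = 6.273×10^-20 J = 0.3916 eV.
Need n² > 8.44/0.3916 = 21.55, i.e. n > 4.642.
The smallest integer satisfying this is n = 5.

n = 5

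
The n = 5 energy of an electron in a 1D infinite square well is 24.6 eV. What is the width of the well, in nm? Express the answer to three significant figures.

L = 0.618 nm

From E_n = n²h²/(8m_eL²), L = n·h/√(8m_eE_n).
E_5 = 24.6 eV = 3.941×10^-18 J, so L = 5·6.626×10^-34/√(8·9.109×10^-31·3.941×10^-18) = 6.18×10^-10 m = 0.618 nm.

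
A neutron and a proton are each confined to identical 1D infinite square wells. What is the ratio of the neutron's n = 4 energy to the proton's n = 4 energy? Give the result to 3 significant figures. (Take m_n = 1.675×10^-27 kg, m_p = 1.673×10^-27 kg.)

E_n ∝ 1/m at fixed n and L, so the ratio is m_p/m_n = 1.673×10^-27/1.675×10^-27 = 0.999.

0.999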